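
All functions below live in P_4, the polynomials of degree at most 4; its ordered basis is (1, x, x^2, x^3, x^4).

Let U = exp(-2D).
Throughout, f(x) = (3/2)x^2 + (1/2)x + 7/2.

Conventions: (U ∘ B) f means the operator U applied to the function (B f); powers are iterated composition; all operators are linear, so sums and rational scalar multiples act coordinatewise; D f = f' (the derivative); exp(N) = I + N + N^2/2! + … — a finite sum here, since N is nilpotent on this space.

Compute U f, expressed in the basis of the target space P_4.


g(x) = (3/2)x^2 - (11/2)x + 17/2

order-1 term: -6x - 1
order-2 term: 6
the series for exp(-2D) f terminates at order 2
exp(-2D) f = (3/2)x^2 - (11/2)x + 17/2


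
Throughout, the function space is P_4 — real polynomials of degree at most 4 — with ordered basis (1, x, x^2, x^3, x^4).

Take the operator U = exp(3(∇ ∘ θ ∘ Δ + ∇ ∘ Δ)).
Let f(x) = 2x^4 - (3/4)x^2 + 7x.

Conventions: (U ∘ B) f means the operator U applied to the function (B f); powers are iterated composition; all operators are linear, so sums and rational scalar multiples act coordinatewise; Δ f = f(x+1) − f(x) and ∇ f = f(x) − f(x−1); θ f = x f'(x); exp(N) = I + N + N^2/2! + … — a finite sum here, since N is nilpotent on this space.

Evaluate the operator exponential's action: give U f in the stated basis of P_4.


order-1 term: 288x^2 - 72x + 27
order-2 term: 1728
the series for exp(3(∇ ∘ θ ∘ Δ + ∇ ∘ Δ)) f terminates at order 2
exp(3(∇ ∘ θ ∘ Δ + ∇ ∘ Δ)) f = 2x^4 + (1149/4)x^2 - 65x + 1755

the image equals g(x) = 2x^4 + (1149/4)x^2 - 65x + 1755


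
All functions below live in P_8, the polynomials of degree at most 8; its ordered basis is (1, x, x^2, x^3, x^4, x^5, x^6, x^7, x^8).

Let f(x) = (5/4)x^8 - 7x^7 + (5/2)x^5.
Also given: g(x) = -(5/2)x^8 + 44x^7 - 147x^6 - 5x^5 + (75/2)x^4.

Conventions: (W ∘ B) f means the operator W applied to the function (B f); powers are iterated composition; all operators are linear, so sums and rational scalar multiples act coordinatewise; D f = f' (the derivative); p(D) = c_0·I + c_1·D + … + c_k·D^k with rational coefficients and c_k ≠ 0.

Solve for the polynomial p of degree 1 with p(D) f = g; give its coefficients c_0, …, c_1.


D^0 f = (5/4)x^8 - 7x^7 + (5/2)x^5
D^1 f = 10x^7 - 49x^6 + (25/2)x^4
matching coefficients of g against c_0 f + c_1 Df + … from the top degree down determines the c_i
solution: c_0 = -2, c_1 = 3

c_0 = -2, c_1 = 3


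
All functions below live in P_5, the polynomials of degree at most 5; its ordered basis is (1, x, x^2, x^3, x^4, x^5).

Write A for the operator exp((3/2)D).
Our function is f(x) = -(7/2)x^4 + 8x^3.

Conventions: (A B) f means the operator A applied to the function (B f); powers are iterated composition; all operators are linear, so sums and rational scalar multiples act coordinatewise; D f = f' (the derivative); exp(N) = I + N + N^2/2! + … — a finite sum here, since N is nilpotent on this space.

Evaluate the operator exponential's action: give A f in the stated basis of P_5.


order-1 term: -21x^3 + 36x^2
order-2 term: -(189/4)x^2 + 54x
order-3 term: -(189/4)x + 27
order-4 term: -567/32
the series for exp((3/2)D) f terminates at order 4
exp((3/2)D) f = -(7/2)x^4 - 13x^3 - (45/4)x^2 + (27/4)x + 297/32

the result is g(x) = -(7/2)x^4 - 13x^3 - (45/4)x^2 + (27/4)x + 297/32


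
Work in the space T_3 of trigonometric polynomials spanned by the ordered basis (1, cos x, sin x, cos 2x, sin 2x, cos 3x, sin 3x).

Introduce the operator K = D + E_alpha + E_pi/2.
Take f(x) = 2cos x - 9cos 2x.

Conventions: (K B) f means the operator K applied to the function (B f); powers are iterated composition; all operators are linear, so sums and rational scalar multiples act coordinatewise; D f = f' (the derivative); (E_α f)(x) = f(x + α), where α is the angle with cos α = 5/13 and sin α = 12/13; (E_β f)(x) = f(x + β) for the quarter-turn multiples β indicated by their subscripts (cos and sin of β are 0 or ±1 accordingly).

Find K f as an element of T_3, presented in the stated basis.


the image equals g(x) = (10/13)cos x - (76/13)sin x + (2592/169)cos 2x + (4122/169)sin 2x

D f = -2sin x + 18sin 2x
E_alpha f = (10/13)cos x - (24/13)sin x + (1071/169)cos 2x + (1080/169)sin 2x
E_pi/2 f = -2sin x + 9cos 2x
(D + E_alpha + E_pi/2) f = (10/13)cos x - (76/13)sin x + (2592/169)cos 2x + (4122/169)sin 2x


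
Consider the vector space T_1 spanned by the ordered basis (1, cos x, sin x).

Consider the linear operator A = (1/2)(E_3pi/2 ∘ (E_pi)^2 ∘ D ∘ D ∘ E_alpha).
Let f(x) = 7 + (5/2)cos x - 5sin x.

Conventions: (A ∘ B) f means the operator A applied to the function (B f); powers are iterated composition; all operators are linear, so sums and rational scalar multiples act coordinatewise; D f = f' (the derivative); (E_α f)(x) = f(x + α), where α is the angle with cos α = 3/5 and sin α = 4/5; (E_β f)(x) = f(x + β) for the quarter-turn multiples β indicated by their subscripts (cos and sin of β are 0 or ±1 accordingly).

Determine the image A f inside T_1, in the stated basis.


E_alpha f = 7 - (5/2)cos x - 5sin x
D E_alpha f = -5cos x + (5/2)sin x
D D E_alpha f = (5/2)cos x + 5sin x
E_pi (D ∘ D ∘ E_alpha) f = -(5/2)cos x - 5sin x
E_pi E_pi (D ∘ D ∘ E_alpha) f = (5/2)cos x + 5sin x
E_3pi/2 (E_pi)^2 (D ∘ D ∘ E_alpha) f = -5cos x + (5/2)sin x
((1/2)(E_3pi/2 ∘ (E_pi)^2 ∘ D ∘ D ∘ E_alpha)) f = -(5/2)cos x + (5/4)sin x

the result is g(x) = -(5/2)cos x + (5/4)sin x


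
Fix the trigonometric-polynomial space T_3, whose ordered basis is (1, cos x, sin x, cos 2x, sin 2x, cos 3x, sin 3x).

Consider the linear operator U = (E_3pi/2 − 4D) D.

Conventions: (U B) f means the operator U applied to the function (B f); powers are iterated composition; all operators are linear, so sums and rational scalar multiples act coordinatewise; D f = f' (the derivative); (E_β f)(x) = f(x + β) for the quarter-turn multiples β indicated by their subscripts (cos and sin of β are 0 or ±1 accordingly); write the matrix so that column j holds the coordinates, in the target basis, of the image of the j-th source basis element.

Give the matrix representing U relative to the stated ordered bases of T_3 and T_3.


image of 1: 0
image of cos x: 5cos x
image of sin x: 5sin x
image of cos 2x: 16cos 2x + 2sin 2x
image of sin 2x: -2cos 2x + 16sin 2x
image of cos 3x: 33cos 3x
image of sin 3x: 33sin 3x
each image's coordinates form column j of the matrix

the matrix is [[0, 0, 0, 0, 0, 0, 0]; [0, 5, 0, 0, 0, 0, 0]; [0, 0, 5, 0, 0, 0, 0]; [0, 0, 0, 16, -2, 0, 0]; [0, 0, 0, 2, 16, 0, 0]; [0, 0, 0, 0, 0, 33, 0]; [0, 0, 0, 0, 0, 0, 33]] (rows listed top to bottom)


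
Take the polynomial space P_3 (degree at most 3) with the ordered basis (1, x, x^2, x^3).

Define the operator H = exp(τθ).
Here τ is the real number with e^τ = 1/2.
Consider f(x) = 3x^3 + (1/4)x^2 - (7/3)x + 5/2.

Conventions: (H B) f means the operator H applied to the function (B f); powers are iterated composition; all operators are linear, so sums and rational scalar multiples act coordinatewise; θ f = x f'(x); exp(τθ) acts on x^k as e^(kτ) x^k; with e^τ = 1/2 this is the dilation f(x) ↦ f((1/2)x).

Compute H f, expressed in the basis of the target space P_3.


exp(τθ) x^k = e^(kτ) x^k; with e^τ = 1/2 this sends x^k to (1/2)^k x^k
x ↦ 1/2 x
x^2 ↦ 1/4 x^2
x^3 ↦ 1/8 x^3
applying this coordinatewise to f: exp(τθ) f = (3/8)x^3 + (1/16)x^2 - (7/6)x + 5/2

g(x) = (3/8)x^3 + (1/16)x^2 - (7/6)x + 5/2


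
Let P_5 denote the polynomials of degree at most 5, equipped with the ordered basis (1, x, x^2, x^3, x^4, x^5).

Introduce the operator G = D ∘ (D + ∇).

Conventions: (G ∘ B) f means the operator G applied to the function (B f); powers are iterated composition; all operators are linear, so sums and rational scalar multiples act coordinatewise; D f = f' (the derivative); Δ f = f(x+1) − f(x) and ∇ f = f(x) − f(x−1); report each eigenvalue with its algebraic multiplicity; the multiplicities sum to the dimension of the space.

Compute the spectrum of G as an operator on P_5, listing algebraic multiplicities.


image of 1: 0
image of x: 0
image of x^2: 4
image of x^3: 12x - 3
image of x^4: 24x^2 - 12x + 4
image of x^5: 40x^3 - 30x^2 + 20x - 5
the matrix is upper triangular; its diagonal is (0, 0, 0, 0, 0, 0)
for a triangular matrix the eigenvalues are the diagonal entries, with algebraic multiplicity their repetition count

λ = 0 (multiplicity 6)


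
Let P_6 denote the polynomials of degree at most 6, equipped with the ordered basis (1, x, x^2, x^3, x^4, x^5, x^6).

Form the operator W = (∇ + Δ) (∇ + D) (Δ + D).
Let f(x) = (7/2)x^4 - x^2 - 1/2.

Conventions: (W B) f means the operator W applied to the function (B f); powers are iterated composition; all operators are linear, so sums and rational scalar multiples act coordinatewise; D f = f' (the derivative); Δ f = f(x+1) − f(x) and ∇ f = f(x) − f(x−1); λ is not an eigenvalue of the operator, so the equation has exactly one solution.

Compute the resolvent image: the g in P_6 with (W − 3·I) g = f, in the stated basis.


write g with unknown coordinates in the stated basis and equate coefficients in (W − 3·I) g = f
solving from the highest basis element down gives g = -(7/6)x^4 + (1/3)x^2 - (224/3)x + 1/6
check: W g = -224x
so W g − 3·g = (7/2)x^4 - x^2 - 1/2 = f ✓

the result is g(x) = -(7/6)x^4 + (1/3)x^2 - (224/3)x + 1/6


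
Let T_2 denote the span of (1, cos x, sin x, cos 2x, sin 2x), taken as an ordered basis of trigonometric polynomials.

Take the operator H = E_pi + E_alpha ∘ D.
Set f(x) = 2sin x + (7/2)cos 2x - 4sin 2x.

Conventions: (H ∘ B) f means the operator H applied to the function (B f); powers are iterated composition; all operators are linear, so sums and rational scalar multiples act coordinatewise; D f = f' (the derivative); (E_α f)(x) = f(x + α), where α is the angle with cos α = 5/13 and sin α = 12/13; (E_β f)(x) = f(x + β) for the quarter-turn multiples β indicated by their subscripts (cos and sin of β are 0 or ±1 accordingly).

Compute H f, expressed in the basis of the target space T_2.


the result is g(x) = (10/13)cos x - (50/13)sin x + (1407/338)cos 2x + (1117/169)sin 2x

E_pi f = -2sin x + (7/2)cos 2x - 4sin 2x
D f = 2cos x - 8cos 2x - 7sin 2x
E_alpha D f = (10/13)cos x - (24/13)sin x + (112/169)cos 2x + (1793/169)sin 2x
(E_pi + E_alpha ∘ D) f = (10/13)cos x - (50/13)sin x + (1407/338)cos 2x + (1117/169)sin 2x


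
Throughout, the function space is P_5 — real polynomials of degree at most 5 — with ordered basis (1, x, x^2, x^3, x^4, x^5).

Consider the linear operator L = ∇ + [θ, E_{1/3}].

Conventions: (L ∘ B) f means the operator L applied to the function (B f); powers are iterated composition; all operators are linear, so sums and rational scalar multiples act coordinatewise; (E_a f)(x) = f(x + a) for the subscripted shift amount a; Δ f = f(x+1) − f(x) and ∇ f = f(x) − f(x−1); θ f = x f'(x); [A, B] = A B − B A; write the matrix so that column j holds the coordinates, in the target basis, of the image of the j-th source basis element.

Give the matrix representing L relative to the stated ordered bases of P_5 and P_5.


the matrix is [[0, 2/3, -11/9, 8/9, -85/81, 238/243]; [0, 0, 4/3, -11/3, 32/9, -425/81]; [0, 0, 0, 2, -22/3, 80/9]; [0, 0, 0, 0, 8/3, -110/9]; [0, 0, 0, 0, 0, 10/3]; [0, 0, 0, 0, 0, 0]] (rows listed top to bottom)

image of 1: 0
image of x: 2/3
image of x^2: (4/3)x - 11/9
image of x^3: 2x^2 - (11/3)x + 8/9
image of x^4: (8/3)x^3 - (22/3)x^2 + (32/9)x - 85/81
image of x^5: (10/3)x^4 - (110/9)x^3 + (80/9)x^2 - (425/81)x + 238/243
each image's coordinates form column j of the matrix


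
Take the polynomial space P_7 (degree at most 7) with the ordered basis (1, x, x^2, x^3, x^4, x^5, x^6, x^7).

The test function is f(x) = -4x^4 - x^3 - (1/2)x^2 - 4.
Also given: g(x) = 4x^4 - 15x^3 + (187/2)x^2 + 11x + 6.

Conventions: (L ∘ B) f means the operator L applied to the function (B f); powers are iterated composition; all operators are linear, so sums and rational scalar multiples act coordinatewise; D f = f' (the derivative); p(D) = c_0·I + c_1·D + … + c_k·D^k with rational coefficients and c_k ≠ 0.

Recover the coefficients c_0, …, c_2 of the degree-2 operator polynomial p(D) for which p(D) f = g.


D^0 f = -4x^4 - x^3 - (1/2)x^2 - 4
D^1 f = -16x^3 - 3x^2 - x
D^2 f = -48x^2 - 6x - 1
matching coefficients of g against c_0 f + c_1 Df + … from the top degree down determines the c_i
solution: c_0 = -1, c_1 = 1, c_2 = -2

c_0 = -1, c_1 = 1, c_2 = -2


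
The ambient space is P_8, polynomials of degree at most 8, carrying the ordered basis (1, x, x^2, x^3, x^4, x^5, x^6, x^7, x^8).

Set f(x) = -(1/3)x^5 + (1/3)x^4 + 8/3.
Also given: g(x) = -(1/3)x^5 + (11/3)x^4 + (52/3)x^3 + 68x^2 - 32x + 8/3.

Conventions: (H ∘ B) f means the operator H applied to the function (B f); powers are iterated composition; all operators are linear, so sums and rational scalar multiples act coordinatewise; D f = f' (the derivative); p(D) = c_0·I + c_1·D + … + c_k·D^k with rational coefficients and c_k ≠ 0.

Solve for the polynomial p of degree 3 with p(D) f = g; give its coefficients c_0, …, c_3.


D^0 f = -(1/3)x^5 + (1/3)x^4 + 8/3
D^1 f = -(5/3)x^4 + (4/3)x^3
D^2 f = -(20/3)x^3 + 4x^2
D^3 f = -20x^2 + 8x
matching coefficients of g against c_0 f + c_1 Df + … from the top degree down determines the c_i
solution: c_0 = 1, c_1 = -2, c_2 = -3, c_3 = -4

p(D) = I − 2·D − 3·D^2 − 4·D^3, i.e. c_0 = 1, c_1 = -2, c_2 = -3, c_3 = -4


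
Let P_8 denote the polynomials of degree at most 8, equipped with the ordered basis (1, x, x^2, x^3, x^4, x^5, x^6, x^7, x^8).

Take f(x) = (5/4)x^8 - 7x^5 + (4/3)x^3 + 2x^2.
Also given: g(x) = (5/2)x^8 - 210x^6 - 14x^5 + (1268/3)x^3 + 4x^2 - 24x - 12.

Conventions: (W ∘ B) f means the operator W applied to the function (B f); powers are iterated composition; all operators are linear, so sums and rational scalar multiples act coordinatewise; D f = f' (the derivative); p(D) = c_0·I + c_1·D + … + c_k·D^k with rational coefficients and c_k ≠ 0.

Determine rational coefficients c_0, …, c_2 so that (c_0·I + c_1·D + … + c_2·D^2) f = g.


c_0 = 2, c_1 = 0, c_2 = -3

D^0 f = (5/4)x^8 - 7x^5 + (4/3)x^3 + 2x^2
D^1 f = 10x^7 - 35x^4 + 4x^2 + 4x
D^2 f = 70x^6 - 140x^3 + 8x + 4
matching coefficients of g against c_0 f + c_1 Df + … from the top degree down determines the c_i
solution: c_0 = 2, c_1 = 0, c_2 = -3


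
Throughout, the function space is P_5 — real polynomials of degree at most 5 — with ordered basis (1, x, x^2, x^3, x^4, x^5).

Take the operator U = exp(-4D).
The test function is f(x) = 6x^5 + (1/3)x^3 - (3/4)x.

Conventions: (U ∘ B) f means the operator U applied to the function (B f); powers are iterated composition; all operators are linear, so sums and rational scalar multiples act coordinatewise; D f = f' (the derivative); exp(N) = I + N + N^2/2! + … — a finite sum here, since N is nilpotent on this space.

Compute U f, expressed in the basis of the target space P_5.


the result is g(x) = 6x^5 - 120x^4 + (2881/3)x^3 - 3844x^2 + (30781/4)x - 18487/3

order-1 term: -120x^4 - 4x^2 + 3
order-2 term: 960x^3 + 16x
order-3 term: -3840x^2 - 64/3
order-4 term: 7680x
order-5 term: -6144
the series for exp(-4D) f terminates at order 5
exp(-4D) f = 6x^5 - 120x^4 + (2881/3)x^3 - 3844x^2 + (30781/4)x - 18487/3


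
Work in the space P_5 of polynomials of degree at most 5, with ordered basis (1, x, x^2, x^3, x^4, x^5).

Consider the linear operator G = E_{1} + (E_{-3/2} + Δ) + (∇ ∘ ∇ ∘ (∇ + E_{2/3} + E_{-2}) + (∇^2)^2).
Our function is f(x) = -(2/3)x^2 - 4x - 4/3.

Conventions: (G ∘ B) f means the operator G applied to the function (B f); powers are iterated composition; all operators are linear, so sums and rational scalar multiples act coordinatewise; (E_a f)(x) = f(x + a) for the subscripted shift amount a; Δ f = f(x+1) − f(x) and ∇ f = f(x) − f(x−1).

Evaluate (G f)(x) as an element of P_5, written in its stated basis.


E_{1} f = -(2/3)x^2 - (16/3)x - 6
E_{-3/2} f = -(2/3)x^2 - 2x + 19/6
Δ f = -(4/3)x - 14/3
(E_{-3/2} + Δ) f = -(2/3)x^2 - (10/3)x - 3/2
∇ f = -(4/3)x - 10/3
E_{2/3} f = -(2/3)x^2 - (44/9)x - 116/27
E_{-2} f = -(2/3)x^2 - (4/3)x + 4
(∇ + E_{2/3} + E_{-2}) f = -(4/3)x^2 - (68/9)x - 98/27
∇ (∇ + E_{2/3} + E_{-2}) f = -(8/3)x - 56/9
∇ ∇ (∇ + E_{2/3} + E_{-2}) f = -8/3
∇ f = -(4/3)x - 10/3
∇ ∇ f = -4/3
∇ ∇^2 f = 0
∇ ∇ ∇^2 f = 0
(∇ ∘ ∇ ∘ (∇ + E_{2/3} + E_{-2}) + (∇^2)^2) f = -8/3
(E_{1} + (E_{-3/2} + Δ) + (∇ ∘ ∇ ∘ (∇ + E_{2/3} + E_{-2}) + (∇^2)^2)) f = -(4/3)x^2 - (26/3)x - 61/6

the image equals g(x) = -(4/3)x^2 - (26/3)x - 61/6


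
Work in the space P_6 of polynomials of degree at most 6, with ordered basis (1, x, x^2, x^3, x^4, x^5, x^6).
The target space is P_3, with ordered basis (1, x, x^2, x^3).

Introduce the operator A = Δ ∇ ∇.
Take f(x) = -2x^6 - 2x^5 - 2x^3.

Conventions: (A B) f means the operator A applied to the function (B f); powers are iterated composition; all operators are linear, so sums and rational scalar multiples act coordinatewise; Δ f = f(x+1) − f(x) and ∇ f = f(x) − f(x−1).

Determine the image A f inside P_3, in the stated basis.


the result is g(x) = -240x^3 + 240x^2 - 240x + 48

∇ f = -12x^5 + 20x^4 - 20x^3 + 4x^2 + 4x - 2
∇ ∇ f = -60x^4 + 200x^3 - 300x^2 + 208x - 52
Δ ∇ ∇ f = -240x^3 + 240x^2 - 240x + 48


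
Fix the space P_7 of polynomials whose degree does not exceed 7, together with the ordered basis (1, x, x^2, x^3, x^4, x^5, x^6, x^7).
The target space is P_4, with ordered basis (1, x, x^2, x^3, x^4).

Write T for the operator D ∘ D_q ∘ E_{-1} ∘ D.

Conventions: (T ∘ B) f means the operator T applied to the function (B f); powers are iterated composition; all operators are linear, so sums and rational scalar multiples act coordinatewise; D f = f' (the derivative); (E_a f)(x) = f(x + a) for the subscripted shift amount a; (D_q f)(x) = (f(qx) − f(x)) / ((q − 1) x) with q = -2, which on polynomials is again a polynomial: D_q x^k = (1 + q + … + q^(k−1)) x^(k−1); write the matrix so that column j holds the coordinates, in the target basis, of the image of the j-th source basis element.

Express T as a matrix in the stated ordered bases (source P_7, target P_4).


the matrix is [[0, 0, 0, -3, 12, -30, 60, -105]; [0, 0, 0, 0, 24, -120, 360, -840]; [0, 0, 0, 0, 0, -75, 450, -1575]; [0, 0, 0, 0, 0, 0, 264, -1848]; [0, 0, 0, 0, 0, 0, 0, -735]] (rows listed top to bottom)

image of 1: 0
image of x: 0
image of x^2: 0
image of x^3: -3
image of x^4: 24x + 12
image of x^5: -75x^2 - 120x - 30
image of x^6: 264x^3 + 450x^2 + 360x + 60
image of x^7: -735x^4 - 1848x^3 - 1575x^2 - 840x - 105
each image's coordinates form column j of the matrix


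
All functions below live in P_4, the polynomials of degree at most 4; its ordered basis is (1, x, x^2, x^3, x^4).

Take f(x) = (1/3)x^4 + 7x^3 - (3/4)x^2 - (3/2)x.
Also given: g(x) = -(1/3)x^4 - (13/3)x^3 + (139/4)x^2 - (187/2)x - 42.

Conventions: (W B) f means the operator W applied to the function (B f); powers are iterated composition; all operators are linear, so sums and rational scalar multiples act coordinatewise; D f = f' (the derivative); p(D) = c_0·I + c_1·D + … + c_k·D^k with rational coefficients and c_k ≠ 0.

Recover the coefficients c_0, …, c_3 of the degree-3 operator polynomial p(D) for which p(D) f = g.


p(D) = -I + 2·D − 2·D^2 − D^3, i.e. c_0 = -1, c_1 = 2, c_2 = -2, c_3 = -1

D^0 f = (1/3)x^4 + 7x^3 - (3/4)x^2 - (3/2)x
D^1 f = (4/3)x^3 + 21x^2 - (3/2)x - 3/2
D^2 f = 4x^2 + 42x - 3/2
D^3 f = 8x + 42
matching coefficients of g against c_0 f + c_1 Df + … from the top degree down determines the c_i
solution: c_0 = -1, c_1 = 2, c_2 = -2, c_3 = -1


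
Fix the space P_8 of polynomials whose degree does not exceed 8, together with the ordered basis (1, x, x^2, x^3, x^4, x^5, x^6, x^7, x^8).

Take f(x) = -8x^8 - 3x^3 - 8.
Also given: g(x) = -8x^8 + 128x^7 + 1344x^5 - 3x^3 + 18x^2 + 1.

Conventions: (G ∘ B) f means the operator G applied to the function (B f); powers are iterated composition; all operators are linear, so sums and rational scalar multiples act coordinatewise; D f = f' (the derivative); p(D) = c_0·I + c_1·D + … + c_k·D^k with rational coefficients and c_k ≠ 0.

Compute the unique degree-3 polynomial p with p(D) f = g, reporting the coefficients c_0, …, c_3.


D^0 f = -8x^8 - 3x^3 - 8
D^1 f = -64x^7 - 9x^2
D^2 f = -448x^6 - 18x
D^3 f = -2688x^5 - 18
matching coefficients of g against c_0 f + c_1 Df + … from the top degree down determines the c_i
solution: c_0 = 1, c_1 = -2, c_2 = 0, c_3 = -1/2

p(D) = I − 2·D − (1/2)·D^3, i.e. c_0 = 1, c_1 = -2, c_2 = 0, c_3 = -1/2


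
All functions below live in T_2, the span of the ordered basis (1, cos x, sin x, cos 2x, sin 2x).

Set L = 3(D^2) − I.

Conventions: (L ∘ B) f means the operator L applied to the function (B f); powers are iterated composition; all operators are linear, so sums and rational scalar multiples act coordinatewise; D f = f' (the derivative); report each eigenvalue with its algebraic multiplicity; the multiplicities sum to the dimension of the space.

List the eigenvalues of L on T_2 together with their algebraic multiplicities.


λ = -13 (multiplicity 2), λ = -4 (multiplicity 2), λ = -1 (multiplicity 1)

image of 1: -1
image of cos x: -4cos x
image of sin x: -4sin x
image of cos 2x: -13cos 2x
image of sin 2x: -13sin 2x
the matrix is diagonal; its diagonal is (-1, -4, -4, -13, -13)
for a triangular matrix the eigenvalues are the diagonal entries, with algebraic multiplicity their repetition count


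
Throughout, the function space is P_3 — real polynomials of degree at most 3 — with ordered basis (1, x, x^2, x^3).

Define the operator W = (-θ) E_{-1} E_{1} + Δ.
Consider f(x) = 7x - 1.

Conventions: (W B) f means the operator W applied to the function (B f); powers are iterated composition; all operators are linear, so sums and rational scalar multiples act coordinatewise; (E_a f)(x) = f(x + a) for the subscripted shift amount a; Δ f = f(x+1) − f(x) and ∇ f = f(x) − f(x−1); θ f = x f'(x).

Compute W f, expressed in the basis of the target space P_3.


g(x) = -7x + 7

E_{1} f = 7x + 6
E_{-1} E_{1} f = 7x - 1
θ E_{-1} E_{1} f = 7x
(-θ) E_{-1} E_{1} f = -7x
Δ f = 7
((-θ) E_{-1} E_{1} + Δ) f = -7x + 7


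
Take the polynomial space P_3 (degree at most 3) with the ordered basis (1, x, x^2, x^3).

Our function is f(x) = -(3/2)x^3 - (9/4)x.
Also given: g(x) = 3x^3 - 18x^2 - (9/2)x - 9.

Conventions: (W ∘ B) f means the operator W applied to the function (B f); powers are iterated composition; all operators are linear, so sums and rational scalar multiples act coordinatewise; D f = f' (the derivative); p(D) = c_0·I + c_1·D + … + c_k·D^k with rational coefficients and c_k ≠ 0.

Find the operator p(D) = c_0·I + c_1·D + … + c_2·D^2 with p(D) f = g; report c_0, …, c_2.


p(D) = -2·I + 4·D + D^2, i.e. c_0 = -2, c_1 = 4, c_2 = 1

D^0 f = -(3/2)x^3 - (9/4)x
D^1 f = -(9/2)x^2 - 9/4
D^2 f = -9x
matching coefficients of g against c_0 f + c_1 Df + … from the top degree down determines the c_i
solution: c_0 = -2, c_1 = 4, c_2 = 1


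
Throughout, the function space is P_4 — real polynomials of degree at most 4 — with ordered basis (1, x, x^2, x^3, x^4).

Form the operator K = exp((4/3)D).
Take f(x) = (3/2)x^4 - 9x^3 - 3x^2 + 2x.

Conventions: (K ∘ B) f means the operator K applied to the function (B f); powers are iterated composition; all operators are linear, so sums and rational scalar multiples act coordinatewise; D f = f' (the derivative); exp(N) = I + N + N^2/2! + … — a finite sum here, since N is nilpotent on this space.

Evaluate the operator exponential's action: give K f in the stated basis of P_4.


order-1 term: 8x^3 - 36x^2 - 8x + 8/3
order-2 term: 16x^2 - 48x - 16/3
order-3 term: (128/9)x - 64/3
order-4 term: 128/27
the series for exp((4/3)D) f terminates at order 4
exp((4/3)D) f = (3/2)x^4 - x^3 - 23x^2 - (358/9)x - 520/27

g(x) = (3/2)x^4 - x^3 - 23x^2 - (358/9)x - 520/27


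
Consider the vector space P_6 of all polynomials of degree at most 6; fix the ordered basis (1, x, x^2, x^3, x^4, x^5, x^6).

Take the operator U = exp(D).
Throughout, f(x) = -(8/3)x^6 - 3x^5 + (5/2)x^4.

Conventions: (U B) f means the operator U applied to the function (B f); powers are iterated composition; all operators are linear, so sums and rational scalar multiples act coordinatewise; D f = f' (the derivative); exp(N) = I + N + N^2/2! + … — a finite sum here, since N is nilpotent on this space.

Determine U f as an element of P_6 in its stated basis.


order-1 term: -16x^5 - 15x^4 + 10x^3
order-2 term: -40x^4 - 30x^3 + 15x^2
order-3 term: -(160/3)x^3 - 30x^2 + 10x
order-4 term: -40x^2 - 15x + 5/2
order-5 term: -16x - 3
order-6 term: -8/3
the series for exp(D) f terminates at order 6
exp(D) f = -(8/3)x^6 - 19x^5 - (105/2)x^4 - (220/3)x^3 - 55x^2 - 21x - 19/6

the image equals g(x) = -(8/3)x^6 - 19x^5 - (105/2)x^4 - (220/3)x^3 - 55x^2 - 21x - 19/6


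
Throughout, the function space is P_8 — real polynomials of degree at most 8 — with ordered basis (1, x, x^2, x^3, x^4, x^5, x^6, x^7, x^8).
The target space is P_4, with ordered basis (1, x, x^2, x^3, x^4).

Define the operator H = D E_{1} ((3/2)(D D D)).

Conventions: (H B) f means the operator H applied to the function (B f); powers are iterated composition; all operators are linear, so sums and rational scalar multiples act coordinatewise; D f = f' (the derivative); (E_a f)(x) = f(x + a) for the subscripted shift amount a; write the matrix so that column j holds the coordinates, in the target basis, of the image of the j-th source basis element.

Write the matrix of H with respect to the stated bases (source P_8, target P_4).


image of 1: 0
image of x: 0
image of x^2: 0
image of x^3: 0
image of x^4: 36
image of x^5: 180x + 180
image of x^6: 540x^2 + 1080x + 540
image of x^7: 1260x^3 + 3780x^2 + 3780x + 1260
image of x^8: 2520x^4 + 10080x^3 + 15120x^2 + 10080x + 2520
each image's coordinates form column j of the matrix

the matrix is [[0, 0, 0, 0, 36, 180, 540, 1260, 2520]; [0, 0, 0, 0, 0, 180, 1080, 3780, 10080]; [0, 0, 0, 0, 0, 0, 540, 3780, 15120]; [0, 0, 0, 0, 0, 0, 0, 1260, 10080]; [0, 0, 0, 0, 0, 0, 0, 0, 2520]] (rows listed top to bottom)


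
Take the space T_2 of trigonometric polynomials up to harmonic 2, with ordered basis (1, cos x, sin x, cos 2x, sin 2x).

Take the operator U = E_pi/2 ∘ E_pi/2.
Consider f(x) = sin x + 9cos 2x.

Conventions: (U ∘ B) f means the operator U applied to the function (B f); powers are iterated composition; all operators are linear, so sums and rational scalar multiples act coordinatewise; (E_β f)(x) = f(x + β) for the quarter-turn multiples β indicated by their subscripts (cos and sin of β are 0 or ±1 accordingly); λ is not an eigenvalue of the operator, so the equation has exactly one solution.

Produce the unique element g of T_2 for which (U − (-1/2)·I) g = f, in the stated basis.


the result is g(x) = -2sin x + 6cos 2x

write g with unknown coordinates in the stated basis and equate coefficients in (U − (-1/2)·I) g = f
solving from the highest basis element down gives g = -2sin x + 6cos 2x
check: U g = 2sin x + 6cos 2x
so U g − (-1/2)·g = sin x + 9cos 2x = f ✓


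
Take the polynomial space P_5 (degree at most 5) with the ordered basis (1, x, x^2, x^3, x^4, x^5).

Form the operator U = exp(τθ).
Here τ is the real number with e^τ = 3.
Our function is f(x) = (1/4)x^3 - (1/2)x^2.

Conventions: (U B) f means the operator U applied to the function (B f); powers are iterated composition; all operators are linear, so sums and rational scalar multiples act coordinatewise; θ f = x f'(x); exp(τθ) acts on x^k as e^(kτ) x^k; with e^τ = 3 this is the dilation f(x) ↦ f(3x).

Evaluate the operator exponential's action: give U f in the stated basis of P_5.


the result is g(x) = (27/4)x^3 - (9/2)x^2

exp(τθ) x^k = e^(kτ) x^k; with e^τ = 3 this sends x^k to 3^k x^k
x^2 ↦ 9 x^2
x^3 ↦ 27 x^3
applying this coordinatewise to f: exp(τθ) f = (27/4)x^3 - (9/2)x^2


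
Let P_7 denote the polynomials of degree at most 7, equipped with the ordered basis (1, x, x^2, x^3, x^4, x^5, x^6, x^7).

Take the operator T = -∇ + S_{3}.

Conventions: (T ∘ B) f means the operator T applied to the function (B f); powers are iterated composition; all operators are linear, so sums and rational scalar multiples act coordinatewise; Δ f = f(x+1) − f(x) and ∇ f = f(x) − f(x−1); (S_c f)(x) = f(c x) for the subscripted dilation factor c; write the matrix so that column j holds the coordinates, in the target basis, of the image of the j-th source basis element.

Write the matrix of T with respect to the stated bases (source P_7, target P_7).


the matrix is [[1, -1, 1, -1, 1, -1, 1, -1]; [0, 3, -2, 3, -4, 5, -6, 7]; [0, 0, 9, -3, 6, -10, 15, -21]; [0, 0, 0, 27, -4, 10, -20, 35]; [0, 0, 0, 0, 81, -5, 15, -35]; [0, 0, 0, 0, 0, 243, -6, 21]; [0, 0, 0, 0, 0, 0, 729, -7]; [0, 0, 0, 0, 0, 0, 0, 2187]] (rows listed top to bottom)

image of 1: 1
image of x: 3x - 1
image of x^2: 9x^2 - 2x + 1
image of x^3: 27x^3 - 3x^2 + 3x - 1
image of x^4: 81x^4 - 4x^3 + 6x^2 - 4x + 1
image of x^5: 243x^5 - 5x^4 + 10x^3 - 10x^2 + 5x - 1
image of x^6: 729x^6 - 6x^5 + 15x^4 - 20x^3 + 15x^2 - 6x + 1
image of x^7: 2187x^7 - 7x^6 + 21x^5 - 35x^4 + 35x^3 - 21x^2 + 7x - 1
each image's coordinates form column j of the matrix


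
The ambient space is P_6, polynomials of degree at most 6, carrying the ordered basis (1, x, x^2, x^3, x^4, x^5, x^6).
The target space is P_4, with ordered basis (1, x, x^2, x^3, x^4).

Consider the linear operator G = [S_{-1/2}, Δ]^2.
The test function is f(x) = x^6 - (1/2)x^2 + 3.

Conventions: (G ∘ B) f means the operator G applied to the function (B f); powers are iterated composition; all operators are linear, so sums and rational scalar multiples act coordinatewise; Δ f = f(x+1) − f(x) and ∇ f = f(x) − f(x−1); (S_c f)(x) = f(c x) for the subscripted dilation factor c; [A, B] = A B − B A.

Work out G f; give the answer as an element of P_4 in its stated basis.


the result is g(x) = -(135/1024)x^4 - (135/512)x^3 - (405/128)x^2 - (3105/1024)x - 1881/512

Δ f = 6x^5 + 15x^4 + 20x^3 + 15x^2 + 5x + 1/2
S_{-1/2} Δ f = -(3/16)x^5 + (15/16)x^4 - (5/2)x^3 + (15/4)x^2 - (5/2)x + 1/2
S_{-1/2} f = (1/64)x^6 - (1/8)x^2 + 3
Δ S_{-1/2} f = (3/32)x^5 + (15/64)x^4 + (5/16)x^3 + (15/64)x^2 - (5/32)x - 7/64
[S_{-1/2}, Δ] f = -(9/32)x^5 + (45/64)x^4 - (45/16)x^3 + (225/64)x^2 - (75/32)x + 39/64
Δ [S_{-1/2}, Δ] f = -(45/32)x^4 - (225/32)x^2 - 39/32
S_{-1/2} Δ [S_{-1/2}, Δ] f = -(45/512)x^4 - (225/128)x^2 - 39/32
S_{-1/2} [S_{-1/2}, Δ] f = (9/1024)x^5 + (45/1024)x^4 + (45/128)x^3 + (225/256)x^2 + (75/64)x + 39/64
Δ S_{-1/2} [S_{-1/2}, Δ] f = (45/1024)x^4 + (135/512)x^3 + (45/32)x^2 + (3105/1024)x + 1257/512
[S_{-1/2}, Δ] [S_{-1/2}, Δ] f = -(135/1024)x^4 - (135/512)x^3 - (405/128)x^2 - (3105/1024)x - 1881/512


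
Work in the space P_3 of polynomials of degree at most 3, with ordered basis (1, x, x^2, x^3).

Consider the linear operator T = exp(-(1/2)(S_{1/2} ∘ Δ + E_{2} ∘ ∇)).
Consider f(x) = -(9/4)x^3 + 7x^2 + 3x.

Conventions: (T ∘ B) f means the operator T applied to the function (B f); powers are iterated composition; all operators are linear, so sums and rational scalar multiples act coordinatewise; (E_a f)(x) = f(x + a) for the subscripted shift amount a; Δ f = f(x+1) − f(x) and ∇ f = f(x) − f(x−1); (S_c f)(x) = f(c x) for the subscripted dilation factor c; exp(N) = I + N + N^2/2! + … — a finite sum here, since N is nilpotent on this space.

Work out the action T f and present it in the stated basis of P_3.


the image equals g(x) = -(9/4)x^3 + (359/32)x^2 + (147/128)x - 1513/128

order-1 term: (135/32)x^2 + (21/16)x - 8
order-2 term: -(405/128)x - 39/8
order-3 term: 135/128
the series for exp(-(1/2)(S_{1/2} ∘ Δ + E_{2} ∘ ∇)) f terminates at order 3
exp(-(1/2)(S_{1/2} ∘ Δ + E_{2} ∘ ∇)) f = -(9/4)x^3 + (359/32)x^2 + (147/128)x - 1513/128


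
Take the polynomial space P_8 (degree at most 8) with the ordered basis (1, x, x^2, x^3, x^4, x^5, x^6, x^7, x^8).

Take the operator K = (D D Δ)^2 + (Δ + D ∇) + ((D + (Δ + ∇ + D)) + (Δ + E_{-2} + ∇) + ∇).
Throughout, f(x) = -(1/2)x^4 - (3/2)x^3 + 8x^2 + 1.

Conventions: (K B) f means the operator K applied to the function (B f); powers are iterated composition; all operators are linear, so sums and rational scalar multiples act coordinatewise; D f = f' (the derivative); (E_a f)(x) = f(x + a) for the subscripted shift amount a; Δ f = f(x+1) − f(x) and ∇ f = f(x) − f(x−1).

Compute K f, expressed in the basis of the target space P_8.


Δ f = -2x^3 - (15/2)x^2 + (19/2)x + 6
D Δ f = -6x^2 - 15x + 19/2
D D Δ f = -12x - 15
Δ (D D Δ) f = -12
D Δ (D D Δ) f = 0
D D Δ (D D Δ) f = 0
Δ f = -2x^3 - (15/2)x^2 + (19/2)x + 6
∇ f = -2x^3 - (3/2)x^2 + (37/2)x - 9
D ∇ f = -6x^2 - 3x + 37/2
(Δ + D ∇) f = -2x^3 - (27/2)x^2 + (13/2)x + 49/2
D f = -2x^3 - (9/2)x^2 + 16x
Δ f = -2x^3 - (15/2)x^2 + (19/2)x + 6
∇ f = -2x^3 - (3/2)x^2 + (37/2)x - 9
D f = -2x^3 - (9/2)x^2 + 16x
(Δ + ∇ + D) f = -6x^3 - (27/2)x^2 + 44x - 3
(D + (Δ + ∇ + D)) f = -8x^3 - 18x^2 + 60x - 3
Δ f = -2x^3 - (15/2)x^2 + (19/2)x + 6
E_{-2} f = -(1/2)x^4 + (5/2)x^3 + 5x^2 - 34x + 37
∇ f = -2x^3 - (3/2)x^2 + (37/2)x - 9
(Δ + E_{-2} + ∇) f = -(1/2)x^4 - (3/2)x^3 - 4x^2 - 6x + 34
∇ f = -2x^3 - (3/2)x^2 + (37/2)x - 9
((D + (Δ + ∇ + D)) + (Δ + E_{-2} + ∇) + ∇) f = -(1/2)x^4 - (23/2)x^3 - (47/2)x^2 + (145/2)x + 22
((D D Δ)^2 + (Δ + D ∇) + ((D + (Δ + ∇ + D)) + (Δ + E_{-2} + ∇) + ∇)) f = -(1/2)x^4 - (27/2)x^3 - 37x^2 + 79x + 93/2

the result is g(x) = -(1/2)x^4 - (27/2)x^3 - 37x^2 + 79x + 93/2


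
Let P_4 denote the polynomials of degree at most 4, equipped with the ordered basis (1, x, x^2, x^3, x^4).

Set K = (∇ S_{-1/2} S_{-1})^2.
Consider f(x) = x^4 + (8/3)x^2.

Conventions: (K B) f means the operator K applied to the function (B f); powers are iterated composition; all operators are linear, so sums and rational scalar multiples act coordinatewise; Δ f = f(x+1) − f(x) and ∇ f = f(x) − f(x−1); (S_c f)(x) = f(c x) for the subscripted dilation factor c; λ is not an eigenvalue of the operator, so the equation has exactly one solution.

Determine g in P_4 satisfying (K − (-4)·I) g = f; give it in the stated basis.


write g with unknown coordinates in the stated basis and equate coefficients in (K − (-4)·I) g = f
solving from the highest basis element down gives g = (1/4)x^4 + (1015/1536)x^2 + (9/512)x - 1399/24576
check: K g = (3/128)x^2 - (9/128)x + 1399/6144
so K g − (-4)·g = x^4 + (8/3)x^2 = f ✓

g(x) = (1/4)x^4 + (1015/1536)x^2 + (9/512)x - 1399/24576


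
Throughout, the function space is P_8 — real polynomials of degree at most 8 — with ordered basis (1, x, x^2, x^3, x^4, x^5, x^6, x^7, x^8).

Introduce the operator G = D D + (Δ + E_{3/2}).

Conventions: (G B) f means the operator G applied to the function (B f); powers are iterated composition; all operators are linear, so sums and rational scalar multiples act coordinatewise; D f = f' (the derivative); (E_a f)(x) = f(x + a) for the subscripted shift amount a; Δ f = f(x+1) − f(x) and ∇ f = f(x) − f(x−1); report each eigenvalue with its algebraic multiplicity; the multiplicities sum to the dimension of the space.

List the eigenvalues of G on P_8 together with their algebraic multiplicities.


image of 1: 1
image of x: x + 5/2
image of x^2: x^2 + 5x + 21/4
image of x^3: x^3 + (15/2)x^2 + (63/4)x + 35/8
image of x^4: x^4 + 10x^3 + (63/2)x^2 + (35/2)x + 97/16
image of x^5: x^5 + (25/2)x^4 + (105/2)x^3 + (175/4)x^2 + (485/16)x + 275/32
image of x^6: x^6 + 15x^5 + (315/4)x^4 + (175/2)x^3 + (1455/16)x^2 + (825/16)x + 793/64
image of x^7: x^7 + (35/2)x^6 + (441/4)x^5 + (1225/8)x^4 + (3395/16)x^3 + (5775/32)x^2 + (5551/64)x + 2315/128
image of x^8: x^8 + 20x^7 + 147x^6 + 245x^5 + (3395/8)x^4 + (1925/4)x^3 + (5551/16)x^2 + (2315/16)x + 6817/256
the matrix is upper triangular; its diagonal is (1, 1, 1, 1, 1, 1, 1, 1, 1)
for a triangular matrix the eigenvalues are the diagonal entries, with algebraic multiplicity their repetition count

λ = 1 (multiplicity 9)


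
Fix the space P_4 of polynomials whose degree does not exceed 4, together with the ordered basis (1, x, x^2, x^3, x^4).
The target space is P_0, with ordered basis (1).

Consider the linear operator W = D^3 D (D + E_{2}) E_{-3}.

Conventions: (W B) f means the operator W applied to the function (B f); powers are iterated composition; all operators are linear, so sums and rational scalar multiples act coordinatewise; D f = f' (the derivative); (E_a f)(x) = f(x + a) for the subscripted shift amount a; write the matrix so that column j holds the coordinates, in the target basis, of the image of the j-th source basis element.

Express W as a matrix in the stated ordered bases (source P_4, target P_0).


image of 1: 0
image of x: 0
image of x^2: 0
image of x^3: 0
image of x^4: 24
each image's coordinates form column j of the matrix

the matrix is [[0, 0, 0, 0, 24]] (rows listed top to bottom)


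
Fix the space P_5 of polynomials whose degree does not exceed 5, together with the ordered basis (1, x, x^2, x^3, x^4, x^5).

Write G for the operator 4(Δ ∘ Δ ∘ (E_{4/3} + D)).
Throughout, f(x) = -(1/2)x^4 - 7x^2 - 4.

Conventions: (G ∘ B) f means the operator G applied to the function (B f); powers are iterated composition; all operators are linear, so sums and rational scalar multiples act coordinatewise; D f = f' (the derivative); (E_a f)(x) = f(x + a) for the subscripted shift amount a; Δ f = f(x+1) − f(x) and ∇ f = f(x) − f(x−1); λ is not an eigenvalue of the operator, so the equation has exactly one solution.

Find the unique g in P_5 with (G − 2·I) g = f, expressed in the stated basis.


write g with unknown coordinates in the stated basis and equate coefficients in (G − 2·I) g = f
solving from the highest basis element down gives g = (1/4)x^4 + (19/2)x^2 + 40x + 257/3
check: G g = 12x^2 + 80x + 502/3
so G g − 2·g = -(1/2)x^4 - 7x^2 - 4 = f ✓

the image equals g(x) = (1/4)x^4 + (19/2)x^2 + 40x + 257/3


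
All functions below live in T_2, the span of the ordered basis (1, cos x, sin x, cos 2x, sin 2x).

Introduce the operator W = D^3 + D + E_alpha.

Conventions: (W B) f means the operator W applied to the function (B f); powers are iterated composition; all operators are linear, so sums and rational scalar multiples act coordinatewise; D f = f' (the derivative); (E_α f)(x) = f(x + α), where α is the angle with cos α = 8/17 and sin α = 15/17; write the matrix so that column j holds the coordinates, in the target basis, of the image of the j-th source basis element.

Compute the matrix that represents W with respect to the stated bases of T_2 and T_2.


image of 1: 1
image of cos x: (8/17)cos x - (15/17)sin x
image of sin x: (15/17)cos x + (8/17)sin x
image of cos 2x: -(161/289)cos 2x + (1494/289)sin 2x
image of sin 2x: -(1494/289)cos 2x - (161/289)sin 2x
each image's coordinates form column j of the matrix

the matrix is [[1, 0, 0, 0, 0]; [0, 8/17, 15/17, 0, 0]; [0, -15/17, 8/17, 0, 0]; [0, 0, 0, -161/289, -1494/289]; [0, 0, 0, 1494/289, -161/289]] (rows listed top to bottom)


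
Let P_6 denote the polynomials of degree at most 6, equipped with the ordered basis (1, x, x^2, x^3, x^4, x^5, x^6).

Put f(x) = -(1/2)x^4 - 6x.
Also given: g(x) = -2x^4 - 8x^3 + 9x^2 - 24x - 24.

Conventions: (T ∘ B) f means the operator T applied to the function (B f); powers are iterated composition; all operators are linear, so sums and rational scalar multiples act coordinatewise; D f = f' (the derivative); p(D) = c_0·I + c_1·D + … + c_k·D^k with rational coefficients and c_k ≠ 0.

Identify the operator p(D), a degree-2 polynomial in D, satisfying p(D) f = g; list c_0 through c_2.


p(D) = 4·I + 4·D − (3/2)·D^2, i.e. c_0 = 4, c_1 = 4, c_2 = -3/2

D^0 f = -(1/2)x^4 - 6x
D^1 f = -2x^3 - 6
D^2 f = -6x^2
matching coefficients of g against c_0 f + c_1 Df + … from the top degree down determines the c_i
solution: c_0 = 4, c_1 = 4, c_2 = -3/2
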